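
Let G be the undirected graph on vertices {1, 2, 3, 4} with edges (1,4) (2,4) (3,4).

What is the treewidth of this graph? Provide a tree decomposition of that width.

Each bag holds 2 vertices, so the decomposition has width 1, which upper-bounds the treewidth. Any graph with an edge has treewidth ≥ 1, and G has the edge 1–4. Therefore the treewidth is 1.

Treewidth 1.
One optimal decomposition is:
Bags: B1 = {1, 4}  B2 = {3, 4}  B3 = {2, 4}
Tree: B1–B2, B2–B3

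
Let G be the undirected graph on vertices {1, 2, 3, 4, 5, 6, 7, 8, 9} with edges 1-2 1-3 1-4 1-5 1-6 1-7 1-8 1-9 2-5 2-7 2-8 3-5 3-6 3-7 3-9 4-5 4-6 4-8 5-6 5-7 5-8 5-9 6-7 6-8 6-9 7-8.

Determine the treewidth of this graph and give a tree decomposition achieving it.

Treewidth 4.
Bags: B1 = {1, 2, 5, 7, 8}  B2 = {1, 5, 6, 7, 8}  B3 = {1, 3, 5, 6, 7}  B4 = {1, 4, 5, 6, 8}  B5 = {1, 3, 5, 6, 9}
Tree: B1–B2, B2–B3, B2–B4, B3–B5

Each bag holds 5 vertices, so the decomposition has width 4, which upper-bounds the treewidth. For the lower bound, the 5 vertices {1, 2, 5, 7, 8} are pairwise adjacent, and any tree decomposition puts a clique entirely inside one bag — forcing width ≥ 4. Therefore the treewidth is 4.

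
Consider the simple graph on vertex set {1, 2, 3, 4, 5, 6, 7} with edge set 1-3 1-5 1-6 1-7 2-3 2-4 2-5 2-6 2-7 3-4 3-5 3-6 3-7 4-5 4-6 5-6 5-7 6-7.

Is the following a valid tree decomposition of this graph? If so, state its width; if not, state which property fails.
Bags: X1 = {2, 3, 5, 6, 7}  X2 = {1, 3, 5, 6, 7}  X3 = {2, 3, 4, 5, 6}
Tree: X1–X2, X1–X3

Yes; width 4.

Every vertex of G appears in some bag (union = {1, 2, 3, 4, 5, 6, 7}); every edge is covered by a bag; and for each vertex v the set of bags containing v is connected in the bag tree. The decomposition is therefore valid. The largest bag has 5 vertices, so the width is 4.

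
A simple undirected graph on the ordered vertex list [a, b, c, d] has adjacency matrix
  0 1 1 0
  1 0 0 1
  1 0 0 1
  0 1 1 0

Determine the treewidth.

2

A width-2 tree decomposition is:
Bags: B1 = {b, c, d}  B2 = {a, b, c}
Tree: B1–B2
The largest bag has 3 vertices, giving width 2; this decomposition certifies tw(G) ≤ 2. The edges c–d–b–a–c form a cycle, so G is not a tree and its treewidth is at least 2. Combining the bounds, tw(G) = 2.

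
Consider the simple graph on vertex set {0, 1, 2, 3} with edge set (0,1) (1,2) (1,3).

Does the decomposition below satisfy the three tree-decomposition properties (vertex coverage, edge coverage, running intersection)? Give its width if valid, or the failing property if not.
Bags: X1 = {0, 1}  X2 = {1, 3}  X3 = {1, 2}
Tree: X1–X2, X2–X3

Vertex coverage: the bags together contain {0, 1, 2, 3}, the full vertex set. Edge coverage: each edge of G has both endpoints in at least one bag. Running intersection: for every vertex, the bags containing it form a connected subtree. All three properties hold, so this is a valid tree decomposition of width max|bag| − 1 = 1, and hence tw(G) ≤ 1.

Yes; width 1.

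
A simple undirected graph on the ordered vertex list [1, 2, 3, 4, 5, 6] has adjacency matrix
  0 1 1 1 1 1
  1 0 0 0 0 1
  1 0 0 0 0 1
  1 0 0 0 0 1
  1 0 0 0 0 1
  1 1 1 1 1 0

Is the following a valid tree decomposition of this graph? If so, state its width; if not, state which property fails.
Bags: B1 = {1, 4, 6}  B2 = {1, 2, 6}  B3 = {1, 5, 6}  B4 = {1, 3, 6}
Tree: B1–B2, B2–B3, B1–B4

Yes; width 2.

Vertex coverage: the bags together contain {1, 2, 3, 4, 5, 6}, the full vertex set. Edge coverage: each edge of G has both endpoints in at least one bag. Running intersection: for every vertex, the bags containing it form a connected subtree. All three properties hold, so this is a valid tree decomposition of width max|bag| − 1 = 2, and hence tw(G) ≤ 2.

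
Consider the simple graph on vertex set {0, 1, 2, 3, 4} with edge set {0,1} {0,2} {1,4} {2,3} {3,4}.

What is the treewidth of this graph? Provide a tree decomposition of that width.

Treewidth 2.
One optimal decomposition is:
Bags: B1 = {1, 3, 4}  B2 = {1, 2, 3}  B3 = {0, 1, 2}
Tree: B1–B2, B2–B3

Every bag has size at most 3, so the width is 3 − 1 = 2 and tw(G) ≤ 2. Since 1–4–3–2–0–1 is a cycle in G, G is not acyclic. Forests are exactly the graphs of treewidth ≤ 1, so tw(G) ≥ 2. Therefore the treewidth is 2.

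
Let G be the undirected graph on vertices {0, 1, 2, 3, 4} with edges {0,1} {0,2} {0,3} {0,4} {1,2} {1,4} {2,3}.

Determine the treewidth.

A width-2 tree decomposition is:
Bags: B1 = {0, 1, 2}  B2 = {0, 2, 3}  B3 = {0, 1, 4}
Tree: B1–B2, B1–B3
Every bag has size at most 3, so the width is 3 − 1 = 2 and tw(G) ≤ 2. For the lower bound, the 3 vertices {0, 1, 2} are pairwise adjacent, and any tree decomposition puts a clique entirely inside one bag — forcing width ≥ 2. The upper and lower bounds meet at 2, so that is the treewidth.

2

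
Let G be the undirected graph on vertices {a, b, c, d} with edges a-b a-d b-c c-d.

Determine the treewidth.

A width-2 tree decomposition is:
Bags: B1 = {b, c, d}  B2 = {a, b, d}
Tree: B1–B2
The largest bag has 3 vertices, giving width 2; this decomposition certifies tw(G) ≤ 2. For the lower bound, G contains the cycle b–c–d–a–b, so G is not a forest; only forests have treewidth ≤ 1, hence tw(G) ≥ 2. The upper and lower bounds meet at 2, so that is the treewidth.

2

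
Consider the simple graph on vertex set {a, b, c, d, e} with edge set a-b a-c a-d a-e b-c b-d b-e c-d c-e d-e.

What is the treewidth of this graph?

4

A width-4 tree decomposition is:
Bags: B1 = {a, b, c, d, e}
Tree: (single bag)
A single bag containing all 5 vertices is trivially a valid decomposition of width 4. Conversely, {a, b, c, d, e} is a clique of size 5, and the vertices of any clique must share a bag in every tree decomposition; so some bag has ≥ 5 vertices and tw(G) ≥ 4. Combining the bounds, tw(G) = 4.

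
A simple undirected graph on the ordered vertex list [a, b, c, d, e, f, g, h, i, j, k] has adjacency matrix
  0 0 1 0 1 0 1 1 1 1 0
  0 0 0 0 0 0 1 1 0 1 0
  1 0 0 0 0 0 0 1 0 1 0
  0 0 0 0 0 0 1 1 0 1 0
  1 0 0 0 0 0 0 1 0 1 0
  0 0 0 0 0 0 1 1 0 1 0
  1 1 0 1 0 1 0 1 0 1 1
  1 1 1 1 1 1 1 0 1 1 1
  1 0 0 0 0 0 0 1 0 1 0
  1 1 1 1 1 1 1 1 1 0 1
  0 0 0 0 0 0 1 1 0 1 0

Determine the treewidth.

3

A width-3 tree decomposition is:
Bags: B1 = {a, c, h, j}  B2 = {a, g, h, j}  B3 = {g, h, j, k}  B4 = {a, e, h, j}  B5 = {b, g, h, j}  B6 = {a, h, i, j}  B7 = {d, g, h, j}  B8 = {f, g, h, j}
Tree: B1–B2, B2–B3, B1–B4, B2–B5, B4–B6, B3–B7, B3–B8
Each bag holds 4 vertices, so the decomposition has width 3, which upper-bounds the treewidth. On the other hand G contains the 4-clique {d, g, h, j}. A clique must lie in a single bag of any decomposition, so no decomposition can have width below 3. Hence tw(G) = 3 exactly.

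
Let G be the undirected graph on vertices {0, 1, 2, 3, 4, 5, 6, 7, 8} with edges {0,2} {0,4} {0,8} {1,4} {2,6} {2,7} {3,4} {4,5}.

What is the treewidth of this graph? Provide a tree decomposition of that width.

Each bag holds 2 vertices, so the decomposition has width 1, which upper-bounds the treewidth. G has an edge, so its treewidth is at least 1. Combining the bounds, tw(G) = 1.

Treewidth 1.
Bags: B1 = {0, 4}  B2 = {1, 4}  B3 = {4, 5}  B4 = {3, 4}  B5 = {0, 2}  B6 = {2, 6}  B7 = {2, 7}  B8 = {0, 8}
Tree: B1–B2, B2–B3, B1–B4, B1–B5, B5–B6, B5–B7, B5–B8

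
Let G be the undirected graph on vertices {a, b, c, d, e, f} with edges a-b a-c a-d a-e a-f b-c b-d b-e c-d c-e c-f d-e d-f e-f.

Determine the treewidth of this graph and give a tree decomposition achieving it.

The largest bag has 5 vertices, giving width 4; this decomposition certifies tw(G) ≤ 4. For the lower bound, the 5 vertices {a, c, d, e, f} are pairwise adjacent, and any tree decomposition puts a clique entirely inside one bag — forcing width ≥ 4. Combining the bounds, tw(G) = 4.

Treewidth 4.
Bags: B1 = {a, b, c, d, e}  B2 = {a, c, d, e, f}
Tree: B1–B2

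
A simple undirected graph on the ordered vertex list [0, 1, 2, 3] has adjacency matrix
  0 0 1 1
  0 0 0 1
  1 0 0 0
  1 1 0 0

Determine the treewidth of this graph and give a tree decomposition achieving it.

Treewidth 1.
One optimal decomposition is:
Bags: B1 = {0, 2}  B2 = {0, 3}  B3 = {1, 3}
Tree: B1–B2, B2–B3

The largest bag has 2 vertices, giving width 1; this decomposition certifies tw(G) ≤ 1. G has an edge, so its treewidth is at least 1. Combining the bounds, tw(G) = 1.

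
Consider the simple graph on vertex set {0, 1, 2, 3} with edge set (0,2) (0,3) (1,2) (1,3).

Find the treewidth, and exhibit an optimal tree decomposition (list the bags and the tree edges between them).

The largest bag has 3 vertices, giving width 2; this decomposition certifies tw(G) ≤ 2. Since 0–3–1–2–0 is a cycle in G, G is not acyclic. Forests are exactly the graphs of treewidth ≤ 1, so tw(G) ≥ 2. Therefore the treewidth is 2.

Treewidth 2.
Bags: B1 = {0, 1, 3}  B2 = {0, 1, 2}
Tree: B1–B2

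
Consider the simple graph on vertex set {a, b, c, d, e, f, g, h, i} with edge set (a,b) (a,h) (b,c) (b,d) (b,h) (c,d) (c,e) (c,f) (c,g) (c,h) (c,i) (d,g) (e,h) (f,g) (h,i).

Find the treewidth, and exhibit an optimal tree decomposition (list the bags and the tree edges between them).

Every bag has size at most 3, so the width is 3 − 1 = 2 and tw(G) ≤ 2. Conversely, {c, d, g} is a clique of size 3, and the vertices of any clique must share a bag in every tree decomposition; so some bag has ≥ 3 vertices and tw(G) ≥ 2. The upper and lower bounds meet at 2, so that is the treewidth.

Treewidth 2.
One such decomposition:
Bags: B1 = {b, c, h}  B2 = {c, h, i}  B3 = {b, c, d}  B4 = {c, d, g}  B5 = {a, b, h}  B6 = {c, e, h}  B7 = {c, f, g}
Tree: B1–B2, B1–B3, B3–B4, B1–B5, B2–B6, B4–B7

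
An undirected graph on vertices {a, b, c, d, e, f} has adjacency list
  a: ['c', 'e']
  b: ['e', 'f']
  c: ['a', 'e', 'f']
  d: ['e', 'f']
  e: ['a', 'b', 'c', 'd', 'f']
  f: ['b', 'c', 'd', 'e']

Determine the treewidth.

A width-2 tree decomposition is:
Bags: B1 = {b, e, f}  B2 = {c, e, f}  B3 = {a, c, e}  B4 = {d, e, f}
Tree: B1–B2, B2–B3, B2–B4
Each bag holds 3 vertices, so the decomposition has width 2, which upper-bounds the treewidth. For the lower bound, the 3 vertices {a, c, e} are pairwise adjacent, and any tree decomposition puts a clique entirely inside one bag — forcing width ≥ 2. Combining the bounds, tw(G) = 2.

2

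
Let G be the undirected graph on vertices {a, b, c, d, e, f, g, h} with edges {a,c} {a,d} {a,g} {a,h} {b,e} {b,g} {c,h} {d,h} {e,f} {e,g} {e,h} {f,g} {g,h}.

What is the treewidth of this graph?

2

A width-2 tree decomposition is:
Bags: B1 = {b, e, g}  B2 = {e, g, h}  B3 = {a, g, h}  B4 = {a, c, h}  B5 = {e, f, g}  B6 = {a, d, h}
Tree: B1–B2, B2–B3, B3–B4, B2–B5, B3–B6
Each bag holds 3 vertices, so the decomposition has width 2, which upper-bounds the treewidth. On the other hand G contains the 3-clique {a, d, h}. A clique must lie in a single bag of any decomposition, so no decomposition can have width below 2. Combining the bounds, tw(G) = 2.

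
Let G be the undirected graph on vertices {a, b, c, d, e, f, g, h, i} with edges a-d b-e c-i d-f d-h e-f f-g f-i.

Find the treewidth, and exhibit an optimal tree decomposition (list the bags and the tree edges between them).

The largest bag has 2 vertices, giving width 1; this decomposition certifies tw(G) ≤ 1. Since G has at least one edge (e.g. f–i), it is not an edgeless graph, so tw(G) ≥ 1. Hence tw(G) = 1 exactly.

Treewidth 1.
One optimal decomposition is:
Bags: B1 = {f, i}  B2 = {c, i}  B3 = {d, f}  B4 = {d, h}  B5 = {e, f}  B6 = {f, g}  B7 = {b, e}  B8 = {a, d}
Tree: B1–B2, B1–B3, B3–B4, B3–B5, B3–B6, B5–B7, B4–B8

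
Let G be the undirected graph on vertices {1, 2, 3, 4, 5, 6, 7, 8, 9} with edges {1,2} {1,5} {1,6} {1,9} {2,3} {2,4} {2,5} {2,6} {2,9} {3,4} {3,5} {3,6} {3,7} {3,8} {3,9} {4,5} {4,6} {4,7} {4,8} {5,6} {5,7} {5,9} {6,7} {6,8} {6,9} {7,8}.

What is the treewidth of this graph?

4

A width-4 tree decomposition is:
Bags: B1 = {2, 3, 5, 6, 9}  B2 = {2, 3, 4, 5, 6}  B3 = {3, 4, 5, 6, 7}  B4 = {3, 4, 6, 7, 8}  B5 = {1, 2, 5, 6, 9}
Tree: B1–B2, B2–B3, B3–B4, B1–B5
The largest bag has 5 vertices, giving width 4; this decomposition certifies tw(G) ≤ 4. For the lower bound, the 5 vertices {1, 2, 5, 6, 9} are pairwise adjacent, and any tree decomposition puts a clique entirely inside one bag — forcing width ≥ 4. Hence tw(G) = 4 exactly.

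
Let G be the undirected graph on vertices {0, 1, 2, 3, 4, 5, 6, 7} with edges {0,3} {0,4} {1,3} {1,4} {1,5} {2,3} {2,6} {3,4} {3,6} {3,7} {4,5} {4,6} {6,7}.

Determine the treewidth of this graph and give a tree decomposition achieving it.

Treewidth 2.
One such decomposition:
Bags: B1 = {3, 4, 6}  B2 = {1, 3, 4}  B3 = {3, 6, 7}  B4 = {0, 3, 4}  B5 = {2, 3, 6}  B6 = {1, 4, 5}
Tree: B1–B2, B1–B3, B2–B4, B1–B5, B2–B6

The largest bag has 3 vertices, giving width 2; this decomposition certifies tw(G) ≤ 2. On the other hand G contains the 3-clique {2, 3, 6}. A clique must lie in a single bag of any decomposition, so no decomposition can have width below 2. Combining the bounds, tw(G) = 2.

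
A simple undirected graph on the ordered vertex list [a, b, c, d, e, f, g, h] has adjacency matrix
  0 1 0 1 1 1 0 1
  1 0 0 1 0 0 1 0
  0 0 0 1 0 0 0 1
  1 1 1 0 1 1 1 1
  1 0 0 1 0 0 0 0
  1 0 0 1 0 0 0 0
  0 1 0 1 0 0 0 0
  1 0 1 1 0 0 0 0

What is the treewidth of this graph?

A width-2 tree decomposition is:
Bags: B1 = {c, d, h}  B2 = {a, d, h}  B3 = {a, b, d}  B4 = {a, d, f}  B5 = {b, d, g}  B6 = {a, d, e}
Tree: B1–B2, B2–B3, B2–B4, B3–B5, B3–B6
Each bag holds 3 vertices, so the decomposition has width 2, which upper-bounds the treewidth. For the lower bound, the 3 vertices {b, d, g} are pairwise adjacent, and any tree decomposition puts a clique entirely inside one bag — forcing width ≥ 2. Therefore the treewidth is 2.

2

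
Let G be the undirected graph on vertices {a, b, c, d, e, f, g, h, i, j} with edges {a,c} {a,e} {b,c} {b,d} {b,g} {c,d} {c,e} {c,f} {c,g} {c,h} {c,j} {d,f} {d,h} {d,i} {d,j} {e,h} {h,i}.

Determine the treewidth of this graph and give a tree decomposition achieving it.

The largest bag has 3 vertices, giving width 2; this decomposition certifies tw(G) ≤ 2. On the other hand G contains the 3-clique {c, d, j}. A clique must lie in a single bag of any decomposition, so no decomposition can have width below 2. The upper and lower bounds meet at 2, so that is the treewidth.

Treewidth 2.
Bags: B1 = {c, d, j}  B2 = {b, c, d}  B3 = {c, d, f}  B4 = {b, c, g}  B5 = {c, d, h}  B6 = {c, e, h}  B7 = {a, c, e}  B8 = {d, h, i}
Tree: B1–B2, B1–B3, B2–B4, B3–B5, B5–B6, B6–B7, B5–B8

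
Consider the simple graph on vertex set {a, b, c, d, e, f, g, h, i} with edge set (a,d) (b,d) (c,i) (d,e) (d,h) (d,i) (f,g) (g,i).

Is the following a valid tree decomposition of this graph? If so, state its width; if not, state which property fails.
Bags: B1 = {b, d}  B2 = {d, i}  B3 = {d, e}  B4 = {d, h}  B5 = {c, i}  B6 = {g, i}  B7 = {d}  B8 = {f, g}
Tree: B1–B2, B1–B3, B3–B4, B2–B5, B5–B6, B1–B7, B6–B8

No — vertex a appears in no bag.

A tree decomposition must satisfy three properties: every vertex lies in some bag; for every edge, both endpoints lie together in some bag; and for every vertex, the bags containing it form a connected subtree. Here vertex a appears in no bag, so the decomposition is invalid.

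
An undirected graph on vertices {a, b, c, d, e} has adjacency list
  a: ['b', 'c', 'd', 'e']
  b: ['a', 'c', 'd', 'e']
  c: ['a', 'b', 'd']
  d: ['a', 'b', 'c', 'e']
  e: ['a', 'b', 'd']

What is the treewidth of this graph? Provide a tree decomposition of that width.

Treewidth 3.
One such decomposition:
Bags: B1 = {a, b, d, e}  B2 = {a, b, c, d}
Tree: B1–B2

Each bag holds 4 vertices, so the decomposition has width 3, which upper-bounds the treewidth. Conversely, {a, b, d, e} is a clique of size 4, and the vertices of any clique must share a bag in every tree decomposition; so some bag has ≥ 4 vertices and tw(G) ≥ 3. The upper and lower bounds meet at 3, so that is the treewidth.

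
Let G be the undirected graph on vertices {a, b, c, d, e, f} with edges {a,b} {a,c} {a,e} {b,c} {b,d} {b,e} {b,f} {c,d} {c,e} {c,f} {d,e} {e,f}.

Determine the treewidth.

3

A width-3 tree decomposition is:
Bags: B1 = {b, c, e, f}  B2 = {a, b, c, e}  B3 = {b, c, d, e}
Tree: B1–B2, B2–B3
The largest bag has 4 vertices, giving width 3; this decomposition certifies tw(G) ≤ 3. On the other hand G contains the 4-clique {b, c, d, e}. A clique must lie in a single bag of any decomposition, so no decomposition can have width below 3. Combining the bounds, tw(G) = 3.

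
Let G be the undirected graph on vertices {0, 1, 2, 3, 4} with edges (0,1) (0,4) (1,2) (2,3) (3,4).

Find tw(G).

A width-2 tree decomposition is:
Bags: B1 = {0, 3, 4}  B2 = {0, 1, 3}  B3 = {1, 2, 3}
Tree: B1–B2, B2–B3
Every bag has size at most 3, so the width is 3 − 1 = 2 and tw(G) ≤ 2. Since 3–4–0–1–2–3 is a cycle in G, G is not acyclic. Forests are exactly the graphs of treewidth ≤ 1, so tw(G) ≥ 2. Combining the bounds, tw(G) = 2.

2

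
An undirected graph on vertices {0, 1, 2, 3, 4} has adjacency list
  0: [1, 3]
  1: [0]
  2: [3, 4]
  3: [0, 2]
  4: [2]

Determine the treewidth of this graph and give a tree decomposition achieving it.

Every bag has size at most 2, so the width is 2 − 1 = 1 and tw(G) ≤ 1. Any graph with an edge has treewidth ≥ 1, and G has the edge 4–2. Therefore the treewidth is 1.

Treewidth 1.
One optimal decomposition is:
Bags: B1 = {2, 4}  B2 = {2, 3}  B3 = {0, 3}  B4 = {0, 1}
Tree: B1–B2, B2–B3, B3–B4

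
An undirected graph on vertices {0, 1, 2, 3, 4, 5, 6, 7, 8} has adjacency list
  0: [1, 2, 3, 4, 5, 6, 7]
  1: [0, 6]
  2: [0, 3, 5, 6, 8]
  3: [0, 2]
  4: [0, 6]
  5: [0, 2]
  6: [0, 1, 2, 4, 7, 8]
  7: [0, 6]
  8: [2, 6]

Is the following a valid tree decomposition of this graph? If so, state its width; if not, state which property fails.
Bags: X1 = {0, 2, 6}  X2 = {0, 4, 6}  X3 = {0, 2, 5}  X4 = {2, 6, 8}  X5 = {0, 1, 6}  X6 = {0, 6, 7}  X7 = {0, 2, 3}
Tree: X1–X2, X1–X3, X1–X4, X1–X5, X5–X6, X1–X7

Yes; width 2.

Every vertex of G appears in some bag (union = {0, 1, 2, 3, 4, 5, 6, 7, 8}); every edge is covered by a bag; and for each vertex v the set of bags containing v is connected in the bag tree. The decomposition is therefore valid. The largest bag has 3 vertices, so the width is 2.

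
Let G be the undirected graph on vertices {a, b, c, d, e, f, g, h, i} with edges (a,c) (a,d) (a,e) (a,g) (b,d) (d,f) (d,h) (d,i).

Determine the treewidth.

1

A width-1 tree decomposition is:
Bags: B1 = {a, g}  B2 = {a, d}  B3 = {a, e}  B4 = {d, i}  B5 = {d, h}  B6 = {b, d}  B7 = {a, c}  B8 = {d, f}
Tree: B1–B2, B1–B3, B2–B4, B4–B5, B2–B6, B2–B7, B4–B8
Each bag holds 2 vertices, so the decomposition has width 1, which upper-bounds the treewidth. Any graph with an edge has treewidth ≥ 1, and G has the edge a–g. The upper and lower bounds meet at 1, so that is the treewidth.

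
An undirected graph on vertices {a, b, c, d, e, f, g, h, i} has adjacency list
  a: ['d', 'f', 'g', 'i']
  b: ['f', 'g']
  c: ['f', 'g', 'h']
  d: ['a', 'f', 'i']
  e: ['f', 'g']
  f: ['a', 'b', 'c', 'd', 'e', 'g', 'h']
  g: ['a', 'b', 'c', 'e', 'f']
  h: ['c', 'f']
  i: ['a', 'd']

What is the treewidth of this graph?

A width-2 tree decomposition is:
Bags: B1 = {e, f, g}  B2 = {c, f, g}  B3 = {a, f, g}  B4 = {b, f, g}  B5 = {a, d, f}  B6 = {c, f, h}  B7 = {a, d, i}
Tree: B1–B2, B1–B3, B2–B4, B3–B5, B2–B6, B5–B7
Each bag holds 3 vertices, so the decomposition has width 2, which upper-bounds the treewidth. Conversely, {a, d, f} is a clique of size 3, and the vertices of any clique must share a bag in every tree decomposition; so some bag has ≥ 3 vertices and tw(G) ≥ 2. The upper and lower bounds meet at 2, so that is the treewidth.

2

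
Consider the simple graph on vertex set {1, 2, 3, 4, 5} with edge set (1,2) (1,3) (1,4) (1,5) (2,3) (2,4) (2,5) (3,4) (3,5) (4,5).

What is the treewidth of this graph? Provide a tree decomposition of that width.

Treewidth 4.
Bags: B1 = {1, 2, 3, 4, 5}
Tree: (single bag)

With just one bag of size 5, the width is 5 − 1 = 4, so tw(G) ≤ 4. For the lower bound, the 5 vertices {1, 2, 3, 4, 5} are pairwise adjacent, and any tree decomposition puts a clique entirely inside one bag — forcing width ≥ 4. The upper and lower bounds meet at 4, so that is the treewidth.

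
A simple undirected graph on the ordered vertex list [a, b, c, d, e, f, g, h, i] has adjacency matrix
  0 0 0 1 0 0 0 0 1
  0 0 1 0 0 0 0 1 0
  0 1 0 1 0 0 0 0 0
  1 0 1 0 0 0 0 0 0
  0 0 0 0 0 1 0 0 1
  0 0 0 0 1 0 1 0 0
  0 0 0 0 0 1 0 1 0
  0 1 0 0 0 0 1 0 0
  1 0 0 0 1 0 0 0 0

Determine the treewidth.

2

A width-2 tree decomposition is:
Bags: B1 = {f, g, h}  B2 = {b, f, h}  B3 = {b, c, f}  B4 = {c, d, f}  B5 = {a, d, f}  B6 = {a, f, i}  B7 = {e, f, i}
Tree: B1–B2, B2–B3, B3–B4, B4–B5, B5–B6, B6–B7
Each bag holds 3 vertices, so the decomposition has width 2, which upper-bounds the treewidth. Since f–g–h–b–c–d–a–i–e–f is a cycle in G, G is not acyclic. Forests are exactly the graphs of treewidth ≤ 1, so tw(G) ≥ 2. Hence tw(G) = 2 exactly.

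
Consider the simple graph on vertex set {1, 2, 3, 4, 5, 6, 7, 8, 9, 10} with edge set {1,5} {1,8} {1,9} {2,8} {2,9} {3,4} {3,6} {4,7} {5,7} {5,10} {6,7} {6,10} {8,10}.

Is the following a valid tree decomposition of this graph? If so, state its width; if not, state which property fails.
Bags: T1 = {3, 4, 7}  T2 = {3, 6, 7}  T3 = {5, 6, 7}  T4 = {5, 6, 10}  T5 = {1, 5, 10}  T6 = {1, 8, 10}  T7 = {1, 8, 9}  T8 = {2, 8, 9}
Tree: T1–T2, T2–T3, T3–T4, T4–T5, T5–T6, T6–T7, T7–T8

Every vertex of G appears in some bag (union = {1, 2, 3, 4, 5, 6, 7, 8, 9, 10}); every edge is covered by a bag; and for each vertex v the set of bags containing v is connected in the bag tree. The decomposition is therefore valid. The largest bag has 3 vertices, so the width is 2.

Yes; width 2.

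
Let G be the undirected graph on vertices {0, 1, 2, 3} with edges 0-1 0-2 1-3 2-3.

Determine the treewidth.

A width-2 tree decomposition is:
Bags: B1 = {0, 1, 2}  B2 = {1, 2, 3}
Tree: B1–B2
Every bag has size at most 3, so the width is 3 − 1 = 2 and tw(G) ≤ 2. For the lower bound, G contains the cycle 2–0–1–3–2, so G is not a forest; only forests have treewidth ≤ 1, hence tw(G) ≥ 2. Hence tw(G) = 2 exactly.

2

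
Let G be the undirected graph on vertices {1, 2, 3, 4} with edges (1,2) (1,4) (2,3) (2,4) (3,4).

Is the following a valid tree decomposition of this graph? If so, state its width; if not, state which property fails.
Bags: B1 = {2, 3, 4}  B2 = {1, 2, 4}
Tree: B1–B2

Yes; width 2.

Every vertex of G appears in some bag (union = {1, 2, 3, 4}); every edge is covered by a bag; and for each vertex v the set of bags containing v is connected in the bag tree. The decomposition is therefore valid. The largest bag has 3 vertices, so the width is 2.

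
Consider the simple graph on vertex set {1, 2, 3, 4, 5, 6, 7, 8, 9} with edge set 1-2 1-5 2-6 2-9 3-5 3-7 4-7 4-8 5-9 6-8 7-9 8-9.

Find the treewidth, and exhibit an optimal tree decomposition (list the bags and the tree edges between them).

Treewidth 3.
One optimal decomposition is:
Bags: B1 = {1, 3, 5, 7}  B2 = {1, 5, 7, 9}  B3 = {1, 2, 7, 9}  B4 = {2, 4, 7, 9}  B5 = {2, 4, 8, 9}  B6 = {2, 4, 6, 8}
Tree: B1–B2, B2–B3, B3–B4, B4–B5, B5–B6

The largest bag has 4 vertices, giving width 3; this decomposition certifies tw(G) ≤ 3. For the lower bound: the 4 vertex sets {1,3,5}, {7}, {9}, {2,4,6,8} are disjoint, each induces a connected subgraph, and every pair is joined by at least one edge of G. Contracting each set to a single vertex therefore yields K_{4} as a minor, and since treewidth is minor-monotone, tw(G) ≥ tw(K_{4}) = 3. Therefore the treewidth is 3.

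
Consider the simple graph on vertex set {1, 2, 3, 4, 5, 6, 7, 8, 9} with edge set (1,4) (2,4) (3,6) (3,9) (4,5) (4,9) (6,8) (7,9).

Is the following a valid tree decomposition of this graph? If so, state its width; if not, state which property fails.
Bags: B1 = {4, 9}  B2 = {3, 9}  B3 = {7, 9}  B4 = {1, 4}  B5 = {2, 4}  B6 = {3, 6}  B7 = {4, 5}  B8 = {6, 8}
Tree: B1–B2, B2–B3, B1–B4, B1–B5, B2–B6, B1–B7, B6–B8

Yes; width 1.

Vertex coverage: the bags together contain {1, 2, 3, 4, 5, 6, 7, 8, 9}, the full vertex set. Edge coverage: each edge of G has both endpoints in at least one bag. Running intersection: for every vertex, the bags containing it form a connected subtree. All three properties hold, so this is a valid tree decomposition of width max|bag| − 1 = 1, and hence tw(G) ≤ 1.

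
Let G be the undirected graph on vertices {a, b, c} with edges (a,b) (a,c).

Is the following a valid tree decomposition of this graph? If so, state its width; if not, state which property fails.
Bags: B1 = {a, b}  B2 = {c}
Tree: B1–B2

A tree decomposition must satisfy three properties: every vertex lies in some bag; for every edge, both endpoints lie together in some bag; and for every vertex, the bags containing it form a connected subtree. Here edge (a,c) lies in no bag, so the decomposition is invalid.

No — edge (a,c) lies in no bag.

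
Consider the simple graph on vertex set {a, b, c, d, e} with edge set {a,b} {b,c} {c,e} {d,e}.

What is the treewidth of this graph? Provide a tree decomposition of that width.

Treewidth 1.
One such decomposition:
Bags: B1 = {c, e}  B2 = {d, e}  B3 = {b, c}  B4 = {a, b}
Tree: B1–B2, B1–B3, B3–B4

Every bag has size at most 2, so the width is 2 − 1 = 1 and tw(G) ≤ 1. G has an edge, so its treewidth is at least 1. Combining the bounds, tw(G) = 1.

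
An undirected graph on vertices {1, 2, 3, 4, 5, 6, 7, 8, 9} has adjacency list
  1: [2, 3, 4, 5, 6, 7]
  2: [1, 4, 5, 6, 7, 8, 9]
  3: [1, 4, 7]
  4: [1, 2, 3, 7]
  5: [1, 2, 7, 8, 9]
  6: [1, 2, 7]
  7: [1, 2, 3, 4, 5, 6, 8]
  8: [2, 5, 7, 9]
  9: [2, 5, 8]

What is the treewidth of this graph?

3

A width-3 tree decomposition is:
Bags: B1 = {1, 2, 4, 7}  B2 = {1, 2, 6, 7}  B3 = {1, 3, 4, 7}  B4 = {1, 2, 5, 7}  B5 = {2, 5, 7, 8}  B6 = {2, 5, 8, 9}
Tree: B1–B2, B1–B3, B2–B4, B4–B5, B5–B6
The largest bag has 4 vertices, giving width 3; this decomposition certifies tw(G) ≤ 3. For the lower bound, the 4 vertices {2, 5, 8, 9} are pairwise adjacent, and any tree decomposition puts a clique entirely inside one bag — forcing width ≥ 3. The upper and lower bounds meet at 3, so that is the treewidth.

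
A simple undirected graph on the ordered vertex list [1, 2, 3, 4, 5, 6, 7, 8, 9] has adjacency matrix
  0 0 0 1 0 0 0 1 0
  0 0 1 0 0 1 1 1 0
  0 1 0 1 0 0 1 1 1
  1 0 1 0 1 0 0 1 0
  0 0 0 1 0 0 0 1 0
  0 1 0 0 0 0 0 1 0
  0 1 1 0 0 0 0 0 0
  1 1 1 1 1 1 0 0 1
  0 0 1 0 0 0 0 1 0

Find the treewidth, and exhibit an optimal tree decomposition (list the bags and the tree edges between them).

Every bag has size at most 3, so the width is 3 − 1 = 2 and tw(G) ≤ 2. Conversely, {1, 4, 8} is a clique of size 3, and the vertices of any clique must share a bag in every tree decomposition; so some bag has ≥ 3 vertices and tw(G) ≥ 2. Hence tw(G) = 2 exactly.

Treewidth 2.
Bags: B1 = {2, 3, 8}  B2 = {2, 6, 8}  B3 = {3, 4, 8}  B4 = {2, 3, 7}  B5 = {4, 5, 8}  B6 = {3, 8, 9}  B7 = {1, 4, 8}
Tree: B1–B2, B1–B3, B1–B4, B3–B5, B3–B6, B5–B7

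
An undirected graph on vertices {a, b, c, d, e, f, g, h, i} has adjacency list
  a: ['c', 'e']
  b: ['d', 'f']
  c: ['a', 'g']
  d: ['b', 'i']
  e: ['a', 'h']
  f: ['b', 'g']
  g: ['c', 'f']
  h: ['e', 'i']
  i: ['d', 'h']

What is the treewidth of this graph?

A width-2 tree decomposition is:
Bags: B1 = {a, c, g}  B2 = {a, f, g}  B3 = {a, b, f}  B4 = {a, b, d}  B5 = {a, d, i}  B6 = {a, h, i}  B7 = {a, e, h}
Tree: B1–B2, B2–B3, B3–B4, B4–B5, B5–B6, B6–B7
Every bag has size at most 3, so the width is 3 − 1 = 2 and tw(G) ≤ 2. Since a–c–g–f–b–d–i–h–e–a is a cycle in G, G is not acyclic. Forests are exactly the graphs of treewidth ≤ 1, so tw(G) ≥ 2. Hence tw(G) = 2 exactly.

2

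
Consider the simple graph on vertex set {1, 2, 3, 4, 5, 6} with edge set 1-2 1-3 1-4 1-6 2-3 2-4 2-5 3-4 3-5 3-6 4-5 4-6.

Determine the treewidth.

3

A width-3 tree decomposition is:
Bags: B1 = {2, 3, 4, 5}  B2 = {1, 2, 3, 4}  B3 = {1, 3, 4, 6}
Tree: B1–B2, B2–B3
The largest bag has 4 vertices, giving width 3; this decomposition certifies tw(G) ≤ 3. Conversely, {1, 2, 3, 4} is a clique of size 4, and the vertices of any clique must share a bag in every tree decomposition; so some bag has ≥ 4 vertices and tw(G) ≥ 3. Therefore the treewidth is 3.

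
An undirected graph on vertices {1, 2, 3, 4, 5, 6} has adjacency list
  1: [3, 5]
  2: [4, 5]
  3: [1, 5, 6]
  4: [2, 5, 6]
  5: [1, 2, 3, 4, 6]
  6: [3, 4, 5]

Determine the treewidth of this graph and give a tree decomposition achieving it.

Each bag holds 3 vertices, so the decomposition has width 2, which upper-bounds the treewidth. Conversely, {2, 4, 5} is a clique of size 3, and the vertices of any clique must share a bag in every tree decomposition; so some bag has ≥ 3 vertices and tw(G) ≥ 2. Hence tw(G) = 2 exactly.

Treewidth 2.
One such decomposition:
Bags: B1 = {3, 5, 6}  B2 = {4, 5, 6}  B3 = {2, 4, 5}  B4 = {1, 3, 5}
Tree: B1–B2, B2–B3, B1–B4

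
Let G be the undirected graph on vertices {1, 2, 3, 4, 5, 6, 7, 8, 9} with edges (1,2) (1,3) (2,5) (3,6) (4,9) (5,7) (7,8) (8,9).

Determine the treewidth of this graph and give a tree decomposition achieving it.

The largest bag has 2 vertices, giving width 1; this decomposition certifies tw(G) ≤ 1. Any graph with an edge has treewidth ≥ 1, and G has the edge 6–3. Combining the bounds, tw(G) = 1.

Treewidth 1.
One such decomposition:
Bags: B1 = {3, 6}  B2 = {1, 3}  B3 = {1, 2}  B4 = {2, 5}  B5 = {5, 7}  B6 = {7, 8}  B7 = {8, 9}  B8 = {4, 9}
Tree: B1–B2, B2–B3, B3–B4, B4–B5, B5–B6, B6–B7, B7–B8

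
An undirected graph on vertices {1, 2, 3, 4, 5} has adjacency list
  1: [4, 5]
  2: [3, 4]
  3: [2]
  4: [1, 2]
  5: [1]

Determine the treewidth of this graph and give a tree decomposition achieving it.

Treewidth 1.
Bags: B1 = {1, 5}  B2 = {1, 4}  B3 = {2, 4}  B4 = {2, 3}
Tree: B1–B2, B2–B3, B3–B4

The largest bag has 2 vertices, giving width 1; this decomposition certifies tw(G) ≤ 1. Since G has at least one edge (e.g. 5–1), it is not an edgeless graph, so tw(G) ≥ 1. Combining the bounds, tw(G) = 1.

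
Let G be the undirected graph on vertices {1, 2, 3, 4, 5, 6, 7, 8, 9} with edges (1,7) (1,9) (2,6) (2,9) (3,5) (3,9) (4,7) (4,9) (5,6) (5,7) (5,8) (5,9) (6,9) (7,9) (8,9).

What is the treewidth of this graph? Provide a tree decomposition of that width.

The largest bag has 3 vertices, giving width 2; this decomposition certifies tw(G) ≤ 2. On the other hand G contains the 3-clique {1, 7, 9}. A clique must lie in a single bag of any decomposition, so no decomposition can have width below 2. The upper and lower bounds meet at 2, so that is the treewidth.

Treewidth 2.
One optimal decomposition is:
Bags: B1 = {5, 6, 9}  B2 = {3, 5, 9}  B3 = {5, 8, 9}  B4 = {5, 7, 9}  B5 = {1, 7, 9}  B6 = {4, 7, 9}  B7 = {2, 6, 9}
Tree: B1–B2, B2–B3, B1–B4, B4–B5, B4–B6, B1–B7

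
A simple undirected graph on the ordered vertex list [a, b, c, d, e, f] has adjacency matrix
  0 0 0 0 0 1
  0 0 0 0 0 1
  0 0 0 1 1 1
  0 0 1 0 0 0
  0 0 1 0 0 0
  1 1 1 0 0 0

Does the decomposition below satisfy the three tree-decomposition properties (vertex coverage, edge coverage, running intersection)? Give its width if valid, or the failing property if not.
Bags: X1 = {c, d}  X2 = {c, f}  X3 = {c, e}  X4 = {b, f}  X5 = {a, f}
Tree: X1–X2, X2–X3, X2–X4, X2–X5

Vertex coverage: the bags together contain {a, b, c, d, e, f}, the full vertex set. Edge coverage: each edge of G has both endpoints in at least one bag. Running intersection: for every vertex, the bags containing it form a connected subtree. All three properties hold, so this is a valid tree decomposition of width max|bag| − 1 = 1, and hence tw(G) ≤ 1.

Yes; width 1.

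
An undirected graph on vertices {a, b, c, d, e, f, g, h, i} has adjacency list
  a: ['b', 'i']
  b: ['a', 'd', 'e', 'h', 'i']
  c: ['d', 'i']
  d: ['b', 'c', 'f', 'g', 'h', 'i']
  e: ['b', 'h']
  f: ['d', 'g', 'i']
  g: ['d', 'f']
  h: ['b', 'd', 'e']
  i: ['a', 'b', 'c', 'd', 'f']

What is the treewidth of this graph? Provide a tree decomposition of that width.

Each bag holds 3 vertices, so the decomposition has width 2, which upper-bounds the treewidth. On the other hand G contains the 3-clique {d, f, g}. A clique must lie in a single bag of any decomposition, so no decomposition can have width below 2. The upper and lower bounds meet at 2, so that is the treewidth.

Treewidth 2.
One optimal decomposition is:
Bags: B1 = {a, b, i}  B2 = {b, d, i}  B3 = {c, d, i}  B4 = {d, f, i}  B5 = {b, d, h}  B6 = {b, e, h}  B7 = {d, f, g}
Tree: B1–B2, B2–B3, B3–B4, B2–B5, B5–B6, B4–B7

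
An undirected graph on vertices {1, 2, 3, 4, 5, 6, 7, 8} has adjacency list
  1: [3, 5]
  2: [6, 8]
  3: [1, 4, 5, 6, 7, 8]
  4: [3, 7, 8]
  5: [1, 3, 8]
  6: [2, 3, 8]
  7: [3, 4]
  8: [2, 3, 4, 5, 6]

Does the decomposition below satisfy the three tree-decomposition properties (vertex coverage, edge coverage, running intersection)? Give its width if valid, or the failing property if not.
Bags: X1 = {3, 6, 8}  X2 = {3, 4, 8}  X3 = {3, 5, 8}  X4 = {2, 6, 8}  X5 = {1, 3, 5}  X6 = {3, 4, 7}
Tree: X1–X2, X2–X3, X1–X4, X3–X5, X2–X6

Checking the three conditions: (i) the bags cover all of {1, 2, 3, 4, 5, 6, 7, 8}; (ii) for each edge, some bag contains both endpoints; (iii) the bags containing any fixed vertex form a subtree. All hold, so the decomposition is valid with width 3 − 1 = 2.

Yes; width 2.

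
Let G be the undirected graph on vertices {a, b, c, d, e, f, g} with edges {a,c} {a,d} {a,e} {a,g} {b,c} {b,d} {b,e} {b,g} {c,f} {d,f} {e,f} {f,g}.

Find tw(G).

3

A width-3 tree decomposition is:
Bags: B1 = {a, b, e, f}  B2 = {a, b, c, f}  B3 = {a, b, f, g}  B4 = {a, b, d, f}
Tree: B1–B2, B2–B3, B3–B4
Each bag holds 4 vertices, so the decomposition has width 3, which upper-bounds the treewidth. For the lower bound: the 4 vertex sets {e,f}, {b,c}, {a}, {g} are disjoint, each induces a connected subgraph, and every pair is joined by at least one edge of G. Contracting each set to a single vertex therefore yields K_{4} as a minor, and since treewidth is minor-monotone, tw(G) ≥ tw(K_{4}) = 3. Hence tw(G) = 3 exactly.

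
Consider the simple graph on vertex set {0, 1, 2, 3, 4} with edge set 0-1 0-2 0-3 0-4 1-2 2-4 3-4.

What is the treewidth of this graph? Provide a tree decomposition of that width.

Each bag holds 3 vertices, so the decomposition has width 2, which upper-bounds the treewidth. For the lower bound, the 3 vertices {0, 1, 2} are pairwise adjacent, and any tree decomposition puts a clique entirely inside one bag — forcing width ≥ 2. Therefore the treewidth is 2.

Treewidth 2.
One optimal decomposition is:
Bags: B1 = {0, 3, 4}  B2 = {0, 2, 4}  B3 = {0, 1, 2}
Tree: B1–B2, B2–B3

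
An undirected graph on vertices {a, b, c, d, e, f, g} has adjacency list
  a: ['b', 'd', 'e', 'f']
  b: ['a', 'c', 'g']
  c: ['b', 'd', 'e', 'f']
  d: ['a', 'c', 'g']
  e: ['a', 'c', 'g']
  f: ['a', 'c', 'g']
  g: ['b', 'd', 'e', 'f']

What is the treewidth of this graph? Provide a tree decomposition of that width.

Treewidth 3.
One such decomposition:
Bags: B1 = {a, c, f, g}  B2 = {a, c, d, g}  B3 = {a, b, c, g}  B4 = {a, c, e, g}
Tree: B1–B2, B2–B3, B3–B4

The largest bag has 4 vertices, giving width 3; this decomposition certifies tw(G) ≤ 3. For the lower bound: the 4 vertex sets {f,g}, {c,d}, {a}, {b} are disjoint, each induces a connected subgraph, and every pair is joined by at least one edge of G. Contracting each set to a single vertex therefore yields K_{4} as a minor, and since treewidth is minor-monotone, tw(G) ≥ tw(K_{4}) = 3. Combining the bounds, tw(G) = 3.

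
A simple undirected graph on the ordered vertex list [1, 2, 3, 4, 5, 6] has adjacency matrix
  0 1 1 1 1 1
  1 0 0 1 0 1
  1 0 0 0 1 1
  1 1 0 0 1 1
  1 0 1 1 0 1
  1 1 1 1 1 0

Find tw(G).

3

A width-3 tree decomposition is:
Bags: B1 = {1, 4, 5, 6}  B2 = {1, 3, 5, 6}  B3 = {1, 2, 4, 6}
Tree: B1–B2, B1–B3
The largest bag has 4 vertices, giving width 3; this decomposition certifies tw(G) ≤ 3. For the lower bound, the 4 vertices {1, 3, 5, 6} are pairwise adjacent, and any tree decomposition puts a clique entirely inside one bag — forcing width ≥ 3. Therefore the treewidth is 3.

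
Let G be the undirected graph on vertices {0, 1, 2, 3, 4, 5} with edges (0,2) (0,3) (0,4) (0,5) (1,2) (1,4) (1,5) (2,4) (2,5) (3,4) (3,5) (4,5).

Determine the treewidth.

3

A width-3 tree decomposition is:
Bags: B1 = {0, 3, 4, 5}  B2 = {0, 2, 4, 5}  B3 = {1, 2, 4, 5}
Tree: B1–B2, B2–B3
The largest bag has 4 vertices, giving width 3; this decomposition certifies tw(G) ≤ 3. For the lower bound, the 4 vertices {0, 2, 4, 5} are pairwise adjacent, and any tree decomposition puts a clique entirely inside one bag — forcing width ≥ 3. The upper and lower bounds meet at 3, so that is the treewidth.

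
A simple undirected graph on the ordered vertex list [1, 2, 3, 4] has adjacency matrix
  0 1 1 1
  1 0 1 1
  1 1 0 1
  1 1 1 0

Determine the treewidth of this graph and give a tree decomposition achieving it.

A single bag containing all 4 vertices is trivially a valid decomposition of width 3. On the other hand G contains the 4-clique {1, 2, 3, 4}. A clique must lie in a single bag of any decomposition, so no decomposition can have width below 3. The upper and lower bounds meet at 3, so that is the treewidth.

Treewidth 3.
One such decomposition:
Bags: B1 = {1, 2, 3, 4}
Tree: (single bag)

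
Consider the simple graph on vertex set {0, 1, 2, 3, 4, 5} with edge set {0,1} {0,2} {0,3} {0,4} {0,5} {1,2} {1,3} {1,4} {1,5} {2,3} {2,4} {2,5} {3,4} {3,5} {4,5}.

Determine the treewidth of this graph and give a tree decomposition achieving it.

Treewidth 5.
One such decomposition:
Bags: B1 = {0, 1, 2, 3, 4, 5}
Tree: (single bag)

A single bag containing all 6 vertices is trivially a valid decomposition of width 5. For the lower bound, the 6 vertices {0, 1, 2, 3, 4, 5} are pairwise adjacent, and any tree decomposition puts a clique entirely inside one bag — forcing width ≥ 5. The upper and lower bounds meet at 5, so that is the treewidth.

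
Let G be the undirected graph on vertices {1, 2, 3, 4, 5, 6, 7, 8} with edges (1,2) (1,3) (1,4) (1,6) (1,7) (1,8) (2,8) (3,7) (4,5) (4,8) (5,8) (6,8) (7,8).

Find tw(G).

A width-2 tree decomposition is:
Bags: B1 = {1, 4, 8}  B2 = {1, 2, 8}  B3 = {1, 7, 8}  B4 = {1, 6, 8}  B5 = {1, 3, 7}  B6 = {4, 5, 8}
Tree: B1–B2, B2–B3, B1–B4, B3–B5, B1–B6
Every bag has size at most 3, so the width is 3 − 1 = 2 and tw(G) ≤ 2. For the lower bound, the 3 vertices {1, 2, 8} are pairwise adjacent, and any tree decomposition puts a clique entirely inside one bag — forcing width ≥ 2. The upper and lower bounds meet at 2, so that is the treewidth.

2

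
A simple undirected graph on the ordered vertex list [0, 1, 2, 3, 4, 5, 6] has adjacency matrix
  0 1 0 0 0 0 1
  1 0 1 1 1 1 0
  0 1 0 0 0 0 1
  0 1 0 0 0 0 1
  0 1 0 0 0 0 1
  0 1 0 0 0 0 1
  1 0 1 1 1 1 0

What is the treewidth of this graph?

A width-2 tree decomposition is:
Bags: B1 = {1, 2, 6}  B2 = {1, 3, 6}  B3 = {1, 4, 6}  B4 = {1, 5, 6}  B5 = {0, 1, 6}
Tree: B1–B2, B2–B3, B3–B4, B4–B5
Each bag holds 3 vertices, so the decomposition has width 2, which upper-bounds the treewidth. For the lower bound, G contains the cycle 1–2–6–3–1, so G is not a forest; only forests have treewidth ≤ 1, hence tw(G) ≥ 2. Combining the bounds, tw(G) = 2.

2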